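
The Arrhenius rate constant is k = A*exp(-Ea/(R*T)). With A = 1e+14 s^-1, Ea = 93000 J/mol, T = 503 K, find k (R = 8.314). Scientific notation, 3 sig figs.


k = A * exp(-Ea/(R*T))
k = 1e+14 * exp(-93000 / (8.314 * 503))
k = 1e+14 * exp(-22.238472)
k = 2.20e+04


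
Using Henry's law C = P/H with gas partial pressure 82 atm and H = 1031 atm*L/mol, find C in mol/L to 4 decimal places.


C = P / H
C = 82 / 1031
C = 0.0795 mol/L


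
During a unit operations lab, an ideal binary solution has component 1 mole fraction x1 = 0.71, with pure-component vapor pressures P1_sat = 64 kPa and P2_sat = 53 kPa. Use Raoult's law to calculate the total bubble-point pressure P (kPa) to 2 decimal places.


P = x1*P1_sat + x2*P2_sat
x2 = 1 - x1 = 1 - 0.71 = 0.29
P = 0.71*64 + 0.29*53
P = 45.44 + 15.37
P = 60.81 kPa


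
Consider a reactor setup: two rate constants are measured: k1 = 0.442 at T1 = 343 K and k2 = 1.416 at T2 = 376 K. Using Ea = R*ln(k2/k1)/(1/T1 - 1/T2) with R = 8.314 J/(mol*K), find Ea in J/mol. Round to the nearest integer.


Ea = R * ln(k2/k1) / (1/T1 - 1/T2)
ln(k2/k1) = ln(1.416/0.442) = 1.1642814
1/T1 - 1/T2 = 1/343 - 1/376 = 0.000255877427
Ea = 8.314 * 1.1642814 / 0.000255877427
Ea = 37830 J/mol


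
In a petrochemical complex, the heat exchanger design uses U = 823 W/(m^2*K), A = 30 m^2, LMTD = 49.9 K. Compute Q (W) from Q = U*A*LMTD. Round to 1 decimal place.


Q = U * A * LMTD
Q = 823 * 30 * 49.9
Q = 1232031.0 W


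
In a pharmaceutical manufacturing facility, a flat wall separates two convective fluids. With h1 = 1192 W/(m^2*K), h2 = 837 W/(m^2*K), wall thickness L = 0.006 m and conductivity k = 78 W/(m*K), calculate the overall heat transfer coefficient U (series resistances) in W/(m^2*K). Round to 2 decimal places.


1/U = 1/h1 + L/k + 1/h2
1/U = 1/1192 + 0.006/78 + 1/837
1/U = 0.0008389262 + 7.69231e-05 + 0.0011947431
1/U = 0.0021105924
U = 473.80 W/(m^2*K)


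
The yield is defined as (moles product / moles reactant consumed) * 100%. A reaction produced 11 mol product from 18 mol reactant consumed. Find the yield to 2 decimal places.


Yield = (moles product / moles consumed) * 100%
Yield = (11 / 18) * 100
Yield = 0.6111 * 100
Yield = 61.11%


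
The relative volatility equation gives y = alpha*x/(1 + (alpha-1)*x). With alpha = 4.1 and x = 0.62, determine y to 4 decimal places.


y = alpha*x / (1 + (alpha-1)*x)
y = 4.1*0.62 / (1 + (4.1-1)*0.62)
y = 2.542 / (1 + 1.922)
y = 2.542 / 2.922
y = 0.8700


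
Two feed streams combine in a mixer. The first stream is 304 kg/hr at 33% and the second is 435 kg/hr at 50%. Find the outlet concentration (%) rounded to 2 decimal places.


Mass balance on solute: F1*x1 + F2*x2 = F3*x3
F3 = F1 + F2 = 304 + 435 = 739 kg/hr
x3 = (F1*x1 + F2*x2)/F3
x3 = (304*0.33 + 435*0.5) / 739
x3 = 43.01%


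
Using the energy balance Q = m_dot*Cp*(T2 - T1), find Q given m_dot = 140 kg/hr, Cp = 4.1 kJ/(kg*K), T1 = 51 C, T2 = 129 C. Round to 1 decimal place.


Q = m_dot * Cp * (T2 - T1)
Q = 140 * 4.1 * (129 - 51)
Q = 140 * 4.1 * 78
Q = 44772.0 kJ/hr


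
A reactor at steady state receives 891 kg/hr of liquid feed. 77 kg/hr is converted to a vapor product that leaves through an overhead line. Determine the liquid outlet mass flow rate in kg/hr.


Steady-state mass balance on the main outlet: F_out = F_in - F_removed
F_out = 891 - 77
F_out = 814 kg/hr


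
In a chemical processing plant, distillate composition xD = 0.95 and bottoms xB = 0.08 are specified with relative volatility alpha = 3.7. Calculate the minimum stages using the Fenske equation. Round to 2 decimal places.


N_min = ln((xD*(1-xB))/(xB*(1-xD))) / ln(alpha)
Numerator inside ln: 0.874 / 0.004 = 218.5
ln(218.5) = 5.386786
ln(alpha) = ln(3.7) = 1.308333
N_min = 5.386786 / 1.308333 = 4.12


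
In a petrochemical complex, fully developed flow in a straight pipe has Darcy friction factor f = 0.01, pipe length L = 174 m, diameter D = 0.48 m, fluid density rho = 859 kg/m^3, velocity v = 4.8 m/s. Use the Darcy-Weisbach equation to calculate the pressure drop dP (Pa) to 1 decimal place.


dP = f * (L/D) * (rho*v^2/2)
dP = 0.01 * (174/0.48) * (859*4.8^2/2)
L/D = 362.5
rho*v^2/2 = 859*23.04/2 = 9895.68
dP = 0.01 * 362.5 * 9895.68
dP = 35871.8 Pa


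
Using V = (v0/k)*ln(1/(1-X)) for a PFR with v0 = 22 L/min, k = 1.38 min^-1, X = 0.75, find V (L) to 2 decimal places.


V = (v0/k) * ln(1/(1-X))
V = (22/1.38) * ln(1/(1-0.75))
V = 15.942029 * ln(4.0)
V = 15.942029 * 1.386294
V = 22.10 L


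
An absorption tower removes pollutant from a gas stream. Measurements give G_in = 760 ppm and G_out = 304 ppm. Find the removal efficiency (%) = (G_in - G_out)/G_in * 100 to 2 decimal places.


Efficiency = (G_in - G_out) / G_in * 100%
Efficiency = (760 - 304) / 760 * 100
Efficiency = 456 / 760 * 100
Efficiency = 60.00%


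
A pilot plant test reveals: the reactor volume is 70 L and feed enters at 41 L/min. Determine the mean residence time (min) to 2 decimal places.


tau = V / v0
tau = 70 / 41
tau = 1.71 min


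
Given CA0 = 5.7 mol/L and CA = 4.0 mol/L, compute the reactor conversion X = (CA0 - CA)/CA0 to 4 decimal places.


X = (CA0 - CA) / CA0
X = (5.7 - 4.0) / 5.7
X = 1.7 / 5.7
X = 0.2982


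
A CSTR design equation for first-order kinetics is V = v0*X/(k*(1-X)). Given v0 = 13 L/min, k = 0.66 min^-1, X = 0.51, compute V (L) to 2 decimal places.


V = v0 * X / (k * (1 - X))
V = 13 * 0.51 / (0.66 * (1 - 0.51))
V = 6.63 / (0.66 * 0.49)
V = 6.63 / 0.3234
V = 20.50 L


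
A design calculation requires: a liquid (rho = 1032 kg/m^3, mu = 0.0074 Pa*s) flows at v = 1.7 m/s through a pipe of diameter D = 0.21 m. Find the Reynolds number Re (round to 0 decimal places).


Re = rho * v * D / mu
Re = 1032 * 1.7 * 0.21 / 0.0074
Re = 368.424 / 0.0074
Re = 49787


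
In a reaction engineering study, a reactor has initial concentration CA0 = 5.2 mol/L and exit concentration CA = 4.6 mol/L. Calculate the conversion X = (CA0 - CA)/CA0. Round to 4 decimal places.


X = (CA0 - CA) / CA0
X = (5.2 - 4.6) / 5.2
X = 0.6 / 5.2
X = 0.1154


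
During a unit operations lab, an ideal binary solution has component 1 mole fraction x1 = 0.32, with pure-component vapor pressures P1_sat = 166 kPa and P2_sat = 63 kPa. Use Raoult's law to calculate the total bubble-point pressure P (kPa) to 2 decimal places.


P = x1*P1_sat + x2*P2_sat
x2 = 1 - x1 = 1 - 0.32 = 0.68
P = 0.32*166 + 0.68*63
P = 53.12 + 42.84
P = 95.96 kPa


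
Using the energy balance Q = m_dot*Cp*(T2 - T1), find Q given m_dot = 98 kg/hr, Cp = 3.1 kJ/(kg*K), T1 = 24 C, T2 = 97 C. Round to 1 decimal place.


Q = m_dot * Cp * (T2 - T1)
Q = 98 * 3.1 * (97 - 24)
Q = 98 * 3.1 * 73
Q = 22177.4 kJ/hr


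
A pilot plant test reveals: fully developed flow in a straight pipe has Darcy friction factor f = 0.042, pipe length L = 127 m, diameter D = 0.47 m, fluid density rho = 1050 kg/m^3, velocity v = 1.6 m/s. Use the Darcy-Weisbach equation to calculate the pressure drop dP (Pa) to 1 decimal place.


dP = f * (L/D) * (rho*v^2/2)
dP = 0.042 * (127/0.47) * (1050*1.6^2/2)
L/D = 270.21276596
rho*v^2/2 = 1050*2.56/2 = 1344.0
dP = 0.042 * 270.21276596 * 1344.0
dP = 15253.0 Pa


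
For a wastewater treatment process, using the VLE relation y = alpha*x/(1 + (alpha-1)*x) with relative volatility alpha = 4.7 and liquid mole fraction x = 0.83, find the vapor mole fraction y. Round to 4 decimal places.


y = alpha*x / (1 + (alpha-1)*x)
y = 4.7*0.83 / (1 + (4.7-1)*0.83)
y = 3.901 / (1 + 3.071)
y = 3.901 / 4.071
y = 0.9582


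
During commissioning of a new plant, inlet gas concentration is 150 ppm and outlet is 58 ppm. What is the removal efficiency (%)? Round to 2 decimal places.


Efficiency = (G_in - G_out) / G_in * 100%
Efficiency = (150 - 58) / 150 * 100
Efficiency = 92 / 150 * 100
Efficiency = 61.33%


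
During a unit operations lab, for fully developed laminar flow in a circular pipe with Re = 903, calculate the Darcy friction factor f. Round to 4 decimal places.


f = 64 / Re
f = 64 / 903
f = 0.0709


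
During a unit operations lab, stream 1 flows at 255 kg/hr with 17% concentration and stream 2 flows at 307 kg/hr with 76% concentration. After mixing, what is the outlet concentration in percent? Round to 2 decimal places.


Mass balance on solute: F1*x1 + F2*x2 = F3*x3
F3 = F1 + F2 = 255 + 307 = 562 kg/hr
x3 = (F1*x1 + F2*x2)/F3
x3 = (255*0.17 + 307*0.76) / 562
x3 = 49.23%


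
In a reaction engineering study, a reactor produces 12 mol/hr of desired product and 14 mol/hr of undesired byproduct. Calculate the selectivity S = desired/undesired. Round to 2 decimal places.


S = desired product rate / undesired product rate
S = 12 / 14
S = 0.86


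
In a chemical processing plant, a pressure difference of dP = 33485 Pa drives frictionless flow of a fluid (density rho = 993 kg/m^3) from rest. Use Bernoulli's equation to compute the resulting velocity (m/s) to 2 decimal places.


v = sqrt(2*dP/rho)
v = sqrt(2*33485/993)
v = sqrt(67.442095)
v = 8.21 m/s


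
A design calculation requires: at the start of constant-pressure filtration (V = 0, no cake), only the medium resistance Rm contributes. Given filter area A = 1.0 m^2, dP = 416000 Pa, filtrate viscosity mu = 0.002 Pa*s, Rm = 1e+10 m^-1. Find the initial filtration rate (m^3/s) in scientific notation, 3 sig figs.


rate = A * dP / (mu * Rm)
rate = 1.0 * 416000 / (0.002 * 1e+10)
rate = 416000.0 / 2.000e+07
rate = 2.08e-02 m^3/s


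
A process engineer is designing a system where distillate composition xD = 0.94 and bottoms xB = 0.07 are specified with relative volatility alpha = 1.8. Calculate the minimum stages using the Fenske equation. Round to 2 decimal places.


N_min = ln((xD*(1-xB))/(xB*(1-xD))) / ln(alpha)
Numerator inside ln: 0.8742 / 0.0042 = 208.142857
ln(208.142857) = 5.338225
ln(alpha) = ln(1.8) = 0.587787
N_min = 5.338225 / 0.587787 = 9.08


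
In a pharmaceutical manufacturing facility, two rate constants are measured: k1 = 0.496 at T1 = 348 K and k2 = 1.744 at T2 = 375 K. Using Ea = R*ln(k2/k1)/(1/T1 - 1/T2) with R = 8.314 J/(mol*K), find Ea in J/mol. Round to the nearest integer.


Ea = R * ln(k2/k1) / (1/T1 - 1/T2)
ln(k2/k1) = ln(1.744/0.496) = 1.2573607
1/T1 - 1/T2 = 1/348 - 1/375 = 0.000206896552
Ea = 8.314 * 1.2573607 / 0.000206896552
Ea = 50526 J/mol


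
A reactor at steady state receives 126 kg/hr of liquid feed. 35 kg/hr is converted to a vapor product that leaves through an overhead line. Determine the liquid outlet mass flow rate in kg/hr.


Steady-state mass balance on the main outlet: F_out = F_in - F_removed
F_out = 126 - 35
F_out = 91 kg/hr


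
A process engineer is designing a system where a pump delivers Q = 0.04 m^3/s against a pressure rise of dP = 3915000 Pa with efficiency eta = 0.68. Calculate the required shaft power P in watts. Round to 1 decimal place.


P = Q * dP / eta
P = 0.04 * 3915000 / 0.68
P = 156600.0 / 0.68
P = 230294.1 W


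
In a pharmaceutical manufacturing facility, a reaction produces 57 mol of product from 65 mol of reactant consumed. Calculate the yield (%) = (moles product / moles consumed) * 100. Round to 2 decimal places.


Yield = (moles product / moles consumed) * 100%
Yield = (57 / 65) * 100
Yield = 0.8769 * 100
Yield = 87.69%


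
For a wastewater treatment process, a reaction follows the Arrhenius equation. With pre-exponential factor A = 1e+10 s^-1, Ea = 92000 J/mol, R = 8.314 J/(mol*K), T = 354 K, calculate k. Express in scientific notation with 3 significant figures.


k = A * exp(-Ea/(R*T))
k = 1e+10 * exp(-92000 / (8.314 * 354))
k = 1e+10 * exp(-31.258961)
k = 2.66e-04


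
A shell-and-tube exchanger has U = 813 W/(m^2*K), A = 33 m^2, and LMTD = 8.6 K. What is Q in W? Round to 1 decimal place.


Q = U * A * LMTD
Q = 813 * 33 * 8.6
Q = 230729.4 W


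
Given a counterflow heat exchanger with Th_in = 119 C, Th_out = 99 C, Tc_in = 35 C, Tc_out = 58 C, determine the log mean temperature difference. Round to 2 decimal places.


dT1 = Th_in - Tc_out = 119 - 58 = 61
dT2 = Th_out - Tc_in = 99 - 35 = 64
LMTD = (dT1 - dT2) / ln(dT1/dT2)
LMTD = (61 - 64) / ln(61/64)
LMTD = 62.49 K


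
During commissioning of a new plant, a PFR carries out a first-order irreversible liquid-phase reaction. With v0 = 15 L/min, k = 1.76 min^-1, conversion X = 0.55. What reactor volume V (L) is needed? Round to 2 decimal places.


V = (v0/k) * ln(1/(1-X))
V = (15/1.76) * ln(1/(1-0.55))
V = 8.522727 * ln(2.222222)
V = 8.522727 * 0.798508
V = 6.81 L


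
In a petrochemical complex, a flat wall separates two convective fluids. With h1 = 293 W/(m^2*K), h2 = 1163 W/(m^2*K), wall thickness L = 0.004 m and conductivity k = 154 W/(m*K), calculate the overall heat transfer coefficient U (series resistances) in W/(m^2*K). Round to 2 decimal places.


1/U = 1/h1 + L/k + 1/h2
1/U = 1/293 + 0.004/154 + 1/1163
1/U = 0.0034129693 + 2.5974e-05 + 0.0008598452
1/U = 0.0042987885
U = 232.62 W/(m^2*K)


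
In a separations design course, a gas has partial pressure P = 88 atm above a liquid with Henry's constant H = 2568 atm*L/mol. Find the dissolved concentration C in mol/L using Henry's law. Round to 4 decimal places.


C = P / H
C = 88 / 2568
C = 0.0343 mol/L


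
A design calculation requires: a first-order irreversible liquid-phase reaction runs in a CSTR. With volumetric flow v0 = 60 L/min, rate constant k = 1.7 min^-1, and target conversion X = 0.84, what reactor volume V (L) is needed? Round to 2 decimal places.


V = v0 * X / (k * (1 - X))
V = 60 * 0.84 / (1.7 * (1 - 0.84))
V = 50.4 / (1.7 * 0.16)
V = 50.4 / 0.272
V = 185.29 L


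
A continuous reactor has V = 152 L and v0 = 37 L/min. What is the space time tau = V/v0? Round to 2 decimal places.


tau = V / v0
tau = 152 / 37
tau = 4.11 min


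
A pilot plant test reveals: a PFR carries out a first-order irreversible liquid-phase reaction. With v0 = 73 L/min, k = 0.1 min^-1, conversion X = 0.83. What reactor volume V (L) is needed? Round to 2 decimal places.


V = (v0/k) * ln(1/(1-X))
V = (73/0.1) * ln(1/(1-0.83))
V = 730.0 * ln(5.882353)
V = 730.0 * 1.771957
V = 1293.53 L


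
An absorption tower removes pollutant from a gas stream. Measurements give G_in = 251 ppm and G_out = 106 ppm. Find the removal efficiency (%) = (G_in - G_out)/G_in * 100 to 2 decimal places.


Efficiency = (G_in - G_out) / G_in * 100%
Efficiency = (251 - 106) / 251 * 100
Efficiency = 145 / 251 * 100
Efficiency = 57.77%


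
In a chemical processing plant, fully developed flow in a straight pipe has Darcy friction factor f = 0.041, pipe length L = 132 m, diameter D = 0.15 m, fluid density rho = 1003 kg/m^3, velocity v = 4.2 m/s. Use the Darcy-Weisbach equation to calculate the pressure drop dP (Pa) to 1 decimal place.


dP = f * (L/D) * (rho*v^2/2)
dP = 0.041 * (132/0.15) * (1003*4.2^2/2)
L/D = 880.0
rho*v^2/2 = 1003*17.64/2 = 8846.46
dP = 0.041 * 880.0 * 8846.46
dP = 319180.3 Pa


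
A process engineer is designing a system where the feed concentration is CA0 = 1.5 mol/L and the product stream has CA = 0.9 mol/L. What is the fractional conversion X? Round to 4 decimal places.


X = (CA0 - CA) / CA0
X = (1.5 - 0.9) / 1.5
X = 0.6 / 1.5
X = 0.4000


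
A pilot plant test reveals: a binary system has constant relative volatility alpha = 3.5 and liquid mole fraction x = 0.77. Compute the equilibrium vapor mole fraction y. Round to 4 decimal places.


y = alpha*x / (1 + (alpha-1)*x)
y = 3.5*0.77 / (1 + (3.5-1)*0.77)
y = 2.695 / (1 + 1.925)
y = 2.695 / 2.925
y = 0.9214


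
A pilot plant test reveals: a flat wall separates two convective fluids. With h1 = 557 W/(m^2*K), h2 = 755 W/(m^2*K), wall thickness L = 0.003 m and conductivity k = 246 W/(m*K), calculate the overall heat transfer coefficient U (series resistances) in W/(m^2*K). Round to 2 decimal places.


1/U = 1/h1 + L/k + 1/h2
1/U = 1/557 + 0.003/246 + 1/755
1/U = 0.0017953321 + 1.21951e-05 + 0.0013245033
1/U = 0.0031320305
U = 319.28 W/(m^2*K)


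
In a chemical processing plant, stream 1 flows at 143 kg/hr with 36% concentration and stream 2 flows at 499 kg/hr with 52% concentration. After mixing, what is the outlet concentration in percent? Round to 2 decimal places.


Mass balance on solute: F1*x1 + F2*x2 = F3*x3
F3 = F1 + F2 = 143 + 499 = 642 kg/hr
x3 = (F1*x1 + F2*x2)/F3
x3 = (143*0.36 + 499*0.52) / 642
x3 = 48.44%


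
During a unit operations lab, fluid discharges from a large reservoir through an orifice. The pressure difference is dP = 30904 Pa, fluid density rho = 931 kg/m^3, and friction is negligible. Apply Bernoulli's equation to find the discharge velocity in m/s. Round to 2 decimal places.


v = sqrt(2*dP/rho)
v = sqrt(2*30904/931)
v = sqrt(66.388829)
v = 8.15 m/s


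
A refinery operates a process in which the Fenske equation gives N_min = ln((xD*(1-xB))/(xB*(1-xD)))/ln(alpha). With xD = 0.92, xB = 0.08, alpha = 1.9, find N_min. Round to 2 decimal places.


N_min = ln((xD*(1-xB))/(xB*(1-xD))) / ln(alpha)
Numerator inside ln: 0.8464 / 0.0064 = 132.25
ln(132.25) = 4.884694
ln(alpha) = ln(1.9) = 0.641854
N_min = 4.884694 / 0.641854 = 7.61


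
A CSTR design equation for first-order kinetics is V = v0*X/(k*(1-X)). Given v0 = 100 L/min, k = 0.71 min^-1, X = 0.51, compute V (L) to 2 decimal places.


V = v0 * X / (k * (1 - X))
V = 100 * 0.51 / (0.71 * (1 - 0.51))
V = 51.0 / (0.71 * 0.49)
V = 51.0 / 0.3479
V = 146.59 L


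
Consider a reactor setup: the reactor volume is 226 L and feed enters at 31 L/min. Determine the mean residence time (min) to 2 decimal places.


tau = V / v0
tau = 226 / 31
tau = 7.29 min


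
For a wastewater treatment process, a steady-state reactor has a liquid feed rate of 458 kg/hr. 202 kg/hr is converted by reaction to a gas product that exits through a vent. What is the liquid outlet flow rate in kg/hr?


Steady-state mass balance on the main outlet: F_out = F_in - F_removed
F_out = 458 - 202
F_out = 256 kg/hr


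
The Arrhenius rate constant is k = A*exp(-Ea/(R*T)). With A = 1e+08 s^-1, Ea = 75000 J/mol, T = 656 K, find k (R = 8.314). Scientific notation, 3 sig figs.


k = A * exp(-Ea/(R*T))
k = 1e+08 * exp(-75000 / (8.314 * 656))
k = 1e+08 * exp(-13.751415)
k = 1.07e+02


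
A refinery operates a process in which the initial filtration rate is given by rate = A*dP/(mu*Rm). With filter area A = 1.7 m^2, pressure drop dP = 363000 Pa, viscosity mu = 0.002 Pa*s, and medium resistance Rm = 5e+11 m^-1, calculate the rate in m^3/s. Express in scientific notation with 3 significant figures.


rate = A * dP / (mu * Rm)
rate = 1.7 * 363000 / (0.002 * 5e+11)
rate = 617100.0 / 1.000e+09
rate = 6.17e-04 m^3/s


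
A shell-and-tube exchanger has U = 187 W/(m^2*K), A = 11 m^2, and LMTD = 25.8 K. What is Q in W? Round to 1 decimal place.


Q = U * A * LMTD
Q = 187 * 11 * 25.8
Q = 53070.6 W


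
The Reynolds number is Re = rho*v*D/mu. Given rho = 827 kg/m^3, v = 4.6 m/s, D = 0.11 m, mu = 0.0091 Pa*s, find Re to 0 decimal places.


Re = rho * v * D / mu
Re = 827 * 4.6 * 0.11 / 0.0091
Re = 418.462 / 0.0091
Re = 45985


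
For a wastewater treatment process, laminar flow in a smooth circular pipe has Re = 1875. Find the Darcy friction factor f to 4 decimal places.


f = 64 / Re
f = 64 / 1875
f = 0.0341


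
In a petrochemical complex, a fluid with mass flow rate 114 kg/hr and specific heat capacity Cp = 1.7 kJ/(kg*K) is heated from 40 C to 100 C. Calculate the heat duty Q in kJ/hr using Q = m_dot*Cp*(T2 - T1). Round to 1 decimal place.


Q = m_dot * Cp * (T2 - T1)
Q = 114 * 1.7 * (100 - 40)
Q = 114 * 1.7 * 60
Q = 11628.0 kJ/hr


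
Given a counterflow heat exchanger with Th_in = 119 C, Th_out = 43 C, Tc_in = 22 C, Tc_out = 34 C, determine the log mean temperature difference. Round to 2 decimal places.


dT1 = Th_in - Tc_out = 119 - 34 = 85
dT2 = Th_out - Tc_in = 43 - 22 = 21
LMTD = (dT1 - dT2) / ln(dT1/dT2)
LMTD = (85 - 21) / ln(85/21)
LMTD = 45.78 K


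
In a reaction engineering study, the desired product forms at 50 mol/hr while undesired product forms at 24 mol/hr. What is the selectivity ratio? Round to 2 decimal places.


S = desired product rate / undesired product rate
S = 50 / 24
S = 2.08


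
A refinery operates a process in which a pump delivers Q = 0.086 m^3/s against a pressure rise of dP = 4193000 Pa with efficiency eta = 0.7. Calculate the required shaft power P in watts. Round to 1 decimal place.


P = Q * dP / eta
P = 0.086 * 4193000 / 0.7
P = 360598.0 / 0.7
P = 515140.0 W


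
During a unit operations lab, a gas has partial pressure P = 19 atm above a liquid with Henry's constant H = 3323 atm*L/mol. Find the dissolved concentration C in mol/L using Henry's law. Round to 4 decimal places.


C = P / H
C = 19 / 3323
C = 0.0057 mol/L


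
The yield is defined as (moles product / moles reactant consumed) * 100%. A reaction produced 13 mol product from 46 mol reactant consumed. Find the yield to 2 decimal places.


Yield = (moles product / moles consumed) * 100%
Yield = (13 / 46) * 100
Yield = 0.2826 * 100
Yield = 28.26%


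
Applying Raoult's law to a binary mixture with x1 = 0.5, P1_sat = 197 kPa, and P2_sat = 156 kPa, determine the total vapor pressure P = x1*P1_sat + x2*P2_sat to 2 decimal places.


P = x1*P1_sat + x2*P2_sat
x2 = 1 - x1 = 1 - 0.5 = 0.5
P = 0.5*197 + 0.5*156
P = 98.5 + 78.0
P = 176.50 kPa


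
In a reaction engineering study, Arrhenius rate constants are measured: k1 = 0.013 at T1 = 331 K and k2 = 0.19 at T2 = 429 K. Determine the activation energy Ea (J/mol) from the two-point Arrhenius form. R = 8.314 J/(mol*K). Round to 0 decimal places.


Ea = R * ln(k2/k1) / (1/T1 - 1/T2)
ln(k2/k1) = ln(0.19/0.013) = 2.6820747
1/T1 - 1/T2 = 1/331 - 1/429 = 0.000690145705
Ea = 8.314 * 2.6820747 / 0.000690145705
Ea = 32310 J/mol


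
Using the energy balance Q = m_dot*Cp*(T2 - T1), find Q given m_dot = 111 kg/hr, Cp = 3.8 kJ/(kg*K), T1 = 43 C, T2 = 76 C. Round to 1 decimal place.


Q = m_dot * Cp * (T2 - T1)
Q = 111 * 3.8 * (76 - 43)
Q = 111 * 3.8 * 33
Q = 13919.4 kJ/hr


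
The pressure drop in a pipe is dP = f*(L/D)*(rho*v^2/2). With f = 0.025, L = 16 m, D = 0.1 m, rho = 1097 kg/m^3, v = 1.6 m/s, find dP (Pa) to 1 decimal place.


dP = f * (L/D) * (rho*v^2/2)
dP = 0.025 * (16/0.1) * (1097*1.6^2/2)
L/D = 160.0
rho*v^2/2 = 1097*2.56/2 = 1404.16
dP = 0.025 * 160.0 * 1404.16
dP = 5616.6 Pa


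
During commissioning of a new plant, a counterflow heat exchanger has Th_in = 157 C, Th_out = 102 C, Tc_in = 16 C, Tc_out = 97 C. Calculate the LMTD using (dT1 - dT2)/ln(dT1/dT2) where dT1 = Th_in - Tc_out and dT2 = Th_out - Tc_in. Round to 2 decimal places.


dT1 = Th_in - Tc_out = 157 - 97 = 60
dT2 = Th_out - Tc_in = 102 - 16 = 86
LMTD = (dT1 - dT2) / ln(dT1/dT2)
LMTD = (60 - 86) / ln(60/86)
LMTD = 72.22 K


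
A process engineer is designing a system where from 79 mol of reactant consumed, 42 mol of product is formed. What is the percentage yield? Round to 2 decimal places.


Yield = (moles product / moles consumed) * 100%
Yield = (42 / 79) * 100
Yield = 0.5316 * 100
Yield = 53.16%


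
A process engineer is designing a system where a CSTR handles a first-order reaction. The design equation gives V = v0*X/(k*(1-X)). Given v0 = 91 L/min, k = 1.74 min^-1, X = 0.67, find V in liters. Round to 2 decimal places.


V = v0 * X / (k * (1 - X))
V = 91 * 0.67 / (1.74 * (1 - 0.67))
V = 60.97 / (1.74 * 0.33)
V = 60.97 / 0.5742
V = 106.18 L


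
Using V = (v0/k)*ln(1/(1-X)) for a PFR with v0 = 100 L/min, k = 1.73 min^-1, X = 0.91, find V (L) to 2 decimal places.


V = (v0/k) * ln(1/(1-X))
V = (100/1.73) * ln(1/(1-0.91))
V = 57.803468 * ln(11.111111)
V = 57.803468 * 2.407946
V = 139.19 L


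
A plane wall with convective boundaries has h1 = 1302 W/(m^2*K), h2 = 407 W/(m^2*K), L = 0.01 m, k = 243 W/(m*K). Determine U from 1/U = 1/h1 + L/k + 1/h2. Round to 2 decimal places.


1/U = 1/h1 + L/k + 1/h2
1/U = 1/1302 + 0.01/243 + 1/407
1/U = 0.0007680492 + 4.11523e-05 + 0.0024570025
1/U = 0.003266204
U = 306.17 W/(m^2*K)


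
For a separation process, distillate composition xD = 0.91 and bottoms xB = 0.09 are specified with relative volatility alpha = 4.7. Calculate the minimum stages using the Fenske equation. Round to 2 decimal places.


N_min = ln((xD*(1-xB))/(xB*(1-xD))) / ln(alpha)
Numerator inside ln: 0.8281 / 0.0081 = 102.234568
ln(102.234568) = 4.62727
ln(alpha) = ln(4.7) = 1.547563
N_min = 4.62727 / 1.547563 = 2.99


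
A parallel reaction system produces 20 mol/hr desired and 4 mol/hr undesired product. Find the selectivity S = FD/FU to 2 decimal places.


S = desired product rate / undesired product rate
S = 20 / 4
S = 5.00


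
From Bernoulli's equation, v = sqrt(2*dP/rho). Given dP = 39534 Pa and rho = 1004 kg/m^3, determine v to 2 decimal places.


v = sqrt(2*dP/rho)
v = sqrt(2*39534/1004)
v = sqrt(78.752988)
v = 8.87 m/s


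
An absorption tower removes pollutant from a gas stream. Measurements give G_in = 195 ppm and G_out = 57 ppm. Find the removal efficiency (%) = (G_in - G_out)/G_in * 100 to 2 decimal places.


Efficiency = (G_in - G_out) / G_in * 100%
Efficiency = (195 - 57) / 195 * 100
Efficiency = 138 / 195 * 100
Efficiency = 70.77%


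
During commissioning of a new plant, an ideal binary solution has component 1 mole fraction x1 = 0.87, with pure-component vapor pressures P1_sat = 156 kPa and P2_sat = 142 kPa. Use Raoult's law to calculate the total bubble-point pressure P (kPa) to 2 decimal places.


P = x1*P1_sat + x2*P2_sat
x2 = 1 - x1 = 1 - 0.87 = 0.13
P = 0.87*156 + 0.13*142
P = 135.72 + 18.46
P = 154.18 kPa


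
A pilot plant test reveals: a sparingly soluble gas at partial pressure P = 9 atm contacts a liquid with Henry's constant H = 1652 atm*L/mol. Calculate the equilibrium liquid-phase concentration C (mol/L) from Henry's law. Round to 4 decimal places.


C = P / H
C = 9 / 1652
C = 0.0054 mol/L


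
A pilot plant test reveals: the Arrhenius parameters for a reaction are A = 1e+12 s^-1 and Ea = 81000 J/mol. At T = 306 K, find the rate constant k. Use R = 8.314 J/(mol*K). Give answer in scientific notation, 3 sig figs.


k = A * exp(-Ea/(R*T))
k = 1e+12 * exp(-81000 / (8.314 * 306))
k = 1e+12 * exp(-31.838571)
k = 1.49e-02


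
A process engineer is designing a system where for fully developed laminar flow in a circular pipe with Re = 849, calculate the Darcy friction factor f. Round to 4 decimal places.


f = 64 / Re
f = 64 / 849
f = 0.0754


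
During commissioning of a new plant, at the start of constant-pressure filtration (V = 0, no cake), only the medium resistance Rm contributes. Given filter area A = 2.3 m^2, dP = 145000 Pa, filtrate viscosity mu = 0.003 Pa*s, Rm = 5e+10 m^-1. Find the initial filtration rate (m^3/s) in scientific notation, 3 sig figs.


rate = A * dP / (mu * Rm)
rate = 2.3 * 145000 / (0.003 * 5e+10)
rate = 333500.0 / 1.500e+08
rate = 2.22e-03 m^3/s


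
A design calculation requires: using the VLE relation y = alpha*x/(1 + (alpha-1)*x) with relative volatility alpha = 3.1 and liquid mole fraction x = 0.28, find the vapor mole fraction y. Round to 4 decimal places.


y = alpha*x / (1 + (alpha-1)*x)
y = 3.1*0.28 / (1 + (3.1-1)*0.28)
y = 0.868 / (1 + 0.588)
y = 0.868 / 1.588
y = 0.5466


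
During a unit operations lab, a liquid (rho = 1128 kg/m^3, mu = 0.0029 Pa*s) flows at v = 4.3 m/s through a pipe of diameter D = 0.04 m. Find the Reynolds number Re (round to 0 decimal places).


Re = rho * v * D / mu
Re = 1128 * 4.3 * 0.04 / 0.0029
Re = 194.016 / 0.0029
Re = 66902


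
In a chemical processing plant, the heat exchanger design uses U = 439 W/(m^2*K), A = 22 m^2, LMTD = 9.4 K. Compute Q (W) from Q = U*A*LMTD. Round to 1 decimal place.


Q = U * A * LMTD
Q = 439 * 22 * 9.4
Q = 90785.2 W


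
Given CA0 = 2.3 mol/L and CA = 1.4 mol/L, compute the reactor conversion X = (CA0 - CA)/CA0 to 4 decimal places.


X = (CA0 - CA) / CA0
X = (2.3 - 1.4) / 2.3
X = 0.9 / 2.3
X = 0.3913


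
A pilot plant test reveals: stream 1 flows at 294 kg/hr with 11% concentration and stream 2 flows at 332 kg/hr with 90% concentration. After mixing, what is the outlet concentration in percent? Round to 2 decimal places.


Mass balance on solute: F1*x1 + F2*x2 = F3*x3
F3 = F1 + F2 = 294 + 332 = 626 kg/hr
x3 = (F1*x1 + F2*x2)/F3
x3 = (294*0.11 + 332*0.9) / 626
x3 = 52.90%


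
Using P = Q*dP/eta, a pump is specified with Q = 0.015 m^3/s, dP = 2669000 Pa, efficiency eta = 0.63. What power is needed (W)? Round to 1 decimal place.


P = Q * dP / eta
P = 0.015 * 2669000 / 0.63
P = 40035.0 / 0.63
P = 63547.6 W


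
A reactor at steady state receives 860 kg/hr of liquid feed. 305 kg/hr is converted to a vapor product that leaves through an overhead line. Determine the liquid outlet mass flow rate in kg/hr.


Steady-state mass balance on the main outlet: F_out = F_in - F_removed
F_out = 860 - 305
F_out = 555 kg/hr


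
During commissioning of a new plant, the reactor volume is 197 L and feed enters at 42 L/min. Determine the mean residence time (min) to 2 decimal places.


tau = V / v0
tau = 197 / 42
tau = 4.69 min


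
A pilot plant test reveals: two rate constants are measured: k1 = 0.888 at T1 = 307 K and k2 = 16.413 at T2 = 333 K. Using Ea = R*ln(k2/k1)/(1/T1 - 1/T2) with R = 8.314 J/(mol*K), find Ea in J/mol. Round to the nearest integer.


Ea = R * ln(k2/k1) / (1/T1 - 1/T2)
ln(k2/k1) = ln(16.413/0.888) = 2.9168572
1/T1 - 1/T2 = 1/307 - 1/333 = 0.000254325987
Ea = 8.314 * 2.9168572 / 0.000254325987
Ea = 95353 J/mol


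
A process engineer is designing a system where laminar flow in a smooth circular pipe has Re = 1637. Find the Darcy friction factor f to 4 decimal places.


f = 64 / Re
f = 64 / 1637
f = 0.0391


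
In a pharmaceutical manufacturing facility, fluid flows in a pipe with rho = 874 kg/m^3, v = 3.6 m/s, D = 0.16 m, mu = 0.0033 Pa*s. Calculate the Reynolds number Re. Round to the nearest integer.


Re = rho * v * D / mu
Re = 874 * 3.6 * 0.16 / 0.0033
Re = 503.424 / 0.0033
Re = 152553


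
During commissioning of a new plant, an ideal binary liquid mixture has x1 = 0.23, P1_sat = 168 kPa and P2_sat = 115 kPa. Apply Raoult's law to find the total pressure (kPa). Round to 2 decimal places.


P = x1*P1_sat + x2*P2_sat
x2 = 1 - x1 = 1 - 0.23 = 0.77
P = 0.23*168 + 0.77*115
P = 38.64 + 88.55
P = 127.19 kPa


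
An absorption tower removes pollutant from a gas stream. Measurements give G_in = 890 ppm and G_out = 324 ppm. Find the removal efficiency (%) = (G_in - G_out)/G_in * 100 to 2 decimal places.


Efficiency = (G_in - G_out) / G_in * 100%
Efficiency = (890 - 324) / 890 * 100
Efficiency = 566 / 890 * 100
Efficiency = 63.60%


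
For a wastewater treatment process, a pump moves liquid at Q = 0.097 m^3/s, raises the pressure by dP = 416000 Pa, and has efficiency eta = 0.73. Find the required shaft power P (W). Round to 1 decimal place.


P = Q * dP / eta
P = 0.097 * 416000 / 0.73
P = 40352.0 / 0.73
P = 55276.7 W


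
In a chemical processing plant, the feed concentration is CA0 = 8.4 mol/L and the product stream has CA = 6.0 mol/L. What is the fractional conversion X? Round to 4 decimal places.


X = (CA0 - CA) / CA0
X = (8.4 - 6.0) / 8.4
X = 2.4 / 8.4
X = 0.2857


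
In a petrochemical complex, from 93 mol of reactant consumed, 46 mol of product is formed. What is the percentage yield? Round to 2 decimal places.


Yield = (moles product / moles consumed) * 100%
Yield = (46 / 93) * 100
Yield = 0.4946 * 100
Yield = 49.46%


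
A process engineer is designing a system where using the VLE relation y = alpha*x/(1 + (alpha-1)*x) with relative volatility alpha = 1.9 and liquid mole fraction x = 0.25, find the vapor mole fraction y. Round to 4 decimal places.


y = alpha*x / (1 + (alpha-1)*x)
y = 1.9*0.25 / (1 + (1.9-1)*0.25)
y = 0.475 / (1 + 0.225)
y = 0.475 / 1.225
y = 0.3878


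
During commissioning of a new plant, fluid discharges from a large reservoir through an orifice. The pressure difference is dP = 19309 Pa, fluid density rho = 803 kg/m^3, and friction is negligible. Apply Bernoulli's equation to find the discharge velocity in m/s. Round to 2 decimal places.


v = sqrt(2*dP/rho)
v = sqrt(2*19309/803)
v = sqrt(48.092154)
v = 6.93 m/s


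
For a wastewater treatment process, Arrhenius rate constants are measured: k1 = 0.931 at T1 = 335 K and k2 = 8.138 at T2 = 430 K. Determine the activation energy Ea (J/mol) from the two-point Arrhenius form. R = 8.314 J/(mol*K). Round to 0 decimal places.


Ea = R * ln(k2/k1) / (1/T1 - 1/T2)
ln(k2/k1) = ln(8.138/0.931) = 2.1680405
1/T1 - 1/T2 = 1/335 - 1/430 = 0.000659493232
Ea = 8.314 * 2.1680405 / 0.000659493232
Ea = 27332 J/mol


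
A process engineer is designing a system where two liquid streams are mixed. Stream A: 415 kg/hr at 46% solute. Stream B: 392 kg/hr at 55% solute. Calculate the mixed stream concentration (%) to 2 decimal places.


Mass balance on solute: F1*x1 + F2*x2 = F3*x3
F3 = F1 + F2 = 415 + 392 = 807 kg/hr
x3 = (F1*x1 + F2*x2)/F3
x3 = (415*0.46 + 392*0.55) / 807
x3 = 50.37%


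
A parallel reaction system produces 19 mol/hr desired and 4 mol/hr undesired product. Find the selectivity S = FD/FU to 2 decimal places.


S = desired product rate / undesired product rate
S = 19 / 4
S = 4.75


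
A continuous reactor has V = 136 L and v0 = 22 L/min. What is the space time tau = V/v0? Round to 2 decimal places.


tau = V / v0
tau = 136 / 22
tau = 6.18 min


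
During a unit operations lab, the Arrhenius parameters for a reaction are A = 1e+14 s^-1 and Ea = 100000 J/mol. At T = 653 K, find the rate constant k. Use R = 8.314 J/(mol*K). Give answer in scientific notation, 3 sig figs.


k = A * exp(-Ea/(R*T))
k = 1e+14 * exp(-100000 / (8.314 * 653))
k = 1e+14 * exp(-18.419456)
k = 1.00e+06


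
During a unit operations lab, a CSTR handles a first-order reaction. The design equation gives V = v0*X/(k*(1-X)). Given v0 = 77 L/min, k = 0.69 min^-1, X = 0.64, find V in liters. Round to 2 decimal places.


V = v0 * X / (k * (1 - X))
V = 77 * 0.64 / (0.69 * (1 - 0.64))
V = 49.28 / (0.69 * 0.36)
V = 49.28 / 0.2484
V = 198.39 L


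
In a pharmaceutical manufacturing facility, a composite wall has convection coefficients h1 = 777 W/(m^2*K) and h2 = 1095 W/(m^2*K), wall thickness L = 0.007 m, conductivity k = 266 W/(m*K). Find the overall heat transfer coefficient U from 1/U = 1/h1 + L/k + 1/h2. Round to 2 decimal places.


1/U = 1/h1 + L/k + 1/h2
1/U = 1/777 + 0.007/266 + 1/1095
1/U = 0.0012870013 + 2.63158e-05 + 0.000913242
1/U = 0.0022265591
U = 449.12 W/(m^2*K)


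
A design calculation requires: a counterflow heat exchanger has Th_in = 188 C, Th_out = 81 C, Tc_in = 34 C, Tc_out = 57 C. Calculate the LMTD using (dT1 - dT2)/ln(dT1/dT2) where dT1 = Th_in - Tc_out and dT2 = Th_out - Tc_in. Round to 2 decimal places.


dT1 = Th_in - Tc_out = 188 - 57 = 131
dT2 = Th_out - Tc_in = 81 - 34 = 47
LMTD = (dT1 - dT2) / ln(dT1/dT2)
LMTD = (131 - 47) / ln(131/47)
LMTD = 81.95 K


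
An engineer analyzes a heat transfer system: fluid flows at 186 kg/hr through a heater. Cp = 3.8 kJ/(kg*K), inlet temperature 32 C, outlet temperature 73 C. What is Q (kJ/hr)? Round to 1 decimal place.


Q = m_dot * Cp * (T2 - T1)
Q = 186 * 3.8 * (73 - 32)
Q = 186 * 3.8 * 41
Q = 28978.8 kJ/hr


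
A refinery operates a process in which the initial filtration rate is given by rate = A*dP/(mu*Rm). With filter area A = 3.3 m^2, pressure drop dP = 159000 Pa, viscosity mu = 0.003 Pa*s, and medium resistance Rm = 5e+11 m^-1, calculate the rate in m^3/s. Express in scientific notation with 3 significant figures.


rate = A * dP / (mu * Rm)
rate = 3.3 * 159000 / (0.003 * 5e+11)
rate = 524700.0 / 1.500e+09
rate = 3.50e-04 m^3/s


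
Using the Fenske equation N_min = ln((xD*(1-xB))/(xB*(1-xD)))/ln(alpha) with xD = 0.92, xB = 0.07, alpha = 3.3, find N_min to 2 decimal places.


N_min = ln((xD*(1-xB))/(xB*(1-xD))) / ln(alpha)
Numerator inside ln: 0.8556 / 0.0056 = 152.785714
ln(152.785714) = 5.029036
ln(alpha) = ln(3.3) = 1.193922
N_min = 5.029036 / 1.193922 = 4.21


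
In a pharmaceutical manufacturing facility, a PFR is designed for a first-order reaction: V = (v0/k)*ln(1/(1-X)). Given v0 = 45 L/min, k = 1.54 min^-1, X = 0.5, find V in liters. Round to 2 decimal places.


V = (v0/k) * ln(1/(1-X))
V = (45/1.54) * ln(1/(1-0.5))
V = 29.220779 * ln(2.0)
V = 29.220779 * 0.693147
V = 20.25 L


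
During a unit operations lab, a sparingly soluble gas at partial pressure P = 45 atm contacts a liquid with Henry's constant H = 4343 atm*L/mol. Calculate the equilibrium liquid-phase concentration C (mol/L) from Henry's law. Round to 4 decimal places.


C = P / H
C = 45 / 4343
C = 0.0104 mol/L


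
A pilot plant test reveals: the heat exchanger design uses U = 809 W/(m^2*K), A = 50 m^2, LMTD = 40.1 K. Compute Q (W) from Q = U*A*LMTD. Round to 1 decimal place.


Q = U * A * LMTD
Q = 809 * 50 * 40.1
Q = 1622045.0 W


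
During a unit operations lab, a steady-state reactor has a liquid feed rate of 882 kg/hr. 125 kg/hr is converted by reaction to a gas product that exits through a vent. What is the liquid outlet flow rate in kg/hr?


Steady-state mass balance on the main outlet: F_out = F_in - F_removed
F_out = 882 - 125
F_out = 757 kg/hr


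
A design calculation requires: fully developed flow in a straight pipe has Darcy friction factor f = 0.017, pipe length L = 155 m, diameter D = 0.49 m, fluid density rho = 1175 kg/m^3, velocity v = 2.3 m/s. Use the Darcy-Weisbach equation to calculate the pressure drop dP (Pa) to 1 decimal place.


dP = f * (L/D) * (rho*v^2/2)
dP = 0.017 * (155/0.49) * (1175*2.3^2/2)
L/D = 316.32653061
rho*v^2/2 = 1175*5.29/2 = 3107.875
dP = 0.017 * 316.32653061 * 3107.875
dP = 16712.8 Pa


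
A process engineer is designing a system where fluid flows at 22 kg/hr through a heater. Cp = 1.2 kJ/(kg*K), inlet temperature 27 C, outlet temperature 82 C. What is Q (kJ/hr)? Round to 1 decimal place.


Q = m_dot * Cp * (T2 - T1)
Q = 22 * 1.2 * (82 - 27)
Q = 22 * 1.2 * 55
Q = 1452.0 kJ/hr


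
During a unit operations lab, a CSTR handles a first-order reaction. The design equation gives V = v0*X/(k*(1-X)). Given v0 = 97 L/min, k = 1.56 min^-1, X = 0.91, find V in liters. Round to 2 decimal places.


V = v0 * X / (k * (1 - X))
V = 97 * 0.91 / (1.56 * (1 - 0.91))
V = 88.27 / (1.56 * 0.09)
V = 88.27 / 0.1404
V = 628.70 L


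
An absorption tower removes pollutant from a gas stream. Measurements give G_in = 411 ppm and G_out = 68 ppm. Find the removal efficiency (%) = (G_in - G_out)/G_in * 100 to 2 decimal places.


Efficiency = (G_in - G_out) / G_in * 100%
Efficiency = (411 - 68) / 411 * 100
Efficiency = 343 / 411 * 100
Efficiency = 83.45%


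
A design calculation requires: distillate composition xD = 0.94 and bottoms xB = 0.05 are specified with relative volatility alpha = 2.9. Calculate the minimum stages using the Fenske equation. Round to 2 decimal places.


N_min = ln((xD*(1-xB))/(xB*(1-xD))) / ln(alpha)
Numerator inside ln: 0.893 / 0.003 = 297.666667
ln(297.666667) = 5.695974
ln(alpha) = ln(2.9) = 1.064711
N_min = 5.695974 / 1.064711 = 5.35


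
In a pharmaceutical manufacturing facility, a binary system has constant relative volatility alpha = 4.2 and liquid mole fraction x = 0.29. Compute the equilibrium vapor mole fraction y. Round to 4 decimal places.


y = alpha*x / (1 + (alpha-1)*x)
y = 4.2*0.29 / (1 + (4.2-1)*0.29)
y = 1.218 / (1 + 0.928)
y = 1.218 / 1.928
y = 0.6317


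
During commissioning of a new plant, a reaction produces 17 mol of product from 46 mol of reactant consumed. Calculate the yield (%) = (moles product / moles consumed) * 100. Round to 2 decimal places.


Yield = (moles product / moles consumed) * 100%
Yield = (17 / 46) * 100
Yield = 0.3696 * 100
Yield = 36.96%


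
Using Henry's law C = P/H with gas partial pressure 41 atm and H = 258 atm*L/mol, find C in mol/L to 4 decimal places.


C = P / H
C = 41 / 258
C = 0.1589 mol/L
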